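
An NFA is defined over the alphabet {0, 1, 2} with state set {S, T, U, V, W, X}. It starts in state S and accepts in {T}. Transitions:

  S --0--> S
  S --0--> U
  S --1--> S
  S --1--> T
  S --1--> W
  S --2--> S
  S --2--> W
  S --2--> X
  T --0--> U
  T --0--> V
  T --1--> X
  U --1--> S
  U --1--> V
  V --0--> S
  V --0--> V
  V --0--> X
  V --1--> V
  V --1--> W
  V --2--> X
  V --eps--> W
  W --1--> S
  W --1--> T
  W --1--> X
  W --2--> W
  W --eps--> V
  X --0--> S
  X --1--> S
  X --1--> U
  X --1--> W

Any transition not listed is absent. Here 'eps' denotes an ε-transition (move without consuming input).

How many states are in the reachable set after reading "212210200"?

5

Start in {S}.
Read '2': {S} → {S, V, W, X}.
Read '1': {S, V, W, X} → {S, T, U, V, W, X}.
Read '2': {S, T, U, V, W, X} → {S, V, W, X}.
Read '2': {S, V, W, X} → {S, V, W, X}.
Read '1': {S, V, W, X} → {S, T, U, V, W, X}.
Read '0': {S, T, U, V, W, X} → {S, U, V, W, X}.
Read '2': {S, U, V, W, X} → {S, V, W, X}.
Read '0': {S, V, W, X} → {S, U, V, W, X}.
Read '0': {S, U, V, W, X} → {S, U, V, W, X}.
That set has 5 states.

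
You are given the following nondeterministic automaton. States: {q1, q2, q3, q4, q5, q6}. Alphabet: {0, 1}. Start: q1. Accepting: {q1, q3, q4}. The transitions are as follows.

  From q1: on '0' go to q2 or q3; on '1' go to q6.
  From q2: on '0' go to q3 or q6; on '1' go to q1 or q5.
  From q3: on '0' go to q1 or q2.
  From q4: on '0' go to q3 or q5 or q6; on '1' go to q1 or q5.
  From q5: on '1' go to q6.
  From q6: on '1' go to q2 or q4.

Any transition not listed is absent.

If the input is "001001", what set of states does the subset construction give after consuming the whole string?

{q1, q2, q4, q5, q6}

Start in {q1}.
Read '0': {q1} → {q2, q3}.
Read '0': {q2, q3} → {q1, q2, q3, q6}.
Read '1': {q1, q2, q3, q6} → {q1, q2, q4, q5, q6}.
Read '0': {q1, q2, q4, q5, q6} → {q2, q3, q5, q6}.
Read '0': {q2, q3, q5, q6} → {q1, q2, q3, q6}.
Read '1': {q1, q2, q3, q6} → {q1, q2, q4, q5, q6}.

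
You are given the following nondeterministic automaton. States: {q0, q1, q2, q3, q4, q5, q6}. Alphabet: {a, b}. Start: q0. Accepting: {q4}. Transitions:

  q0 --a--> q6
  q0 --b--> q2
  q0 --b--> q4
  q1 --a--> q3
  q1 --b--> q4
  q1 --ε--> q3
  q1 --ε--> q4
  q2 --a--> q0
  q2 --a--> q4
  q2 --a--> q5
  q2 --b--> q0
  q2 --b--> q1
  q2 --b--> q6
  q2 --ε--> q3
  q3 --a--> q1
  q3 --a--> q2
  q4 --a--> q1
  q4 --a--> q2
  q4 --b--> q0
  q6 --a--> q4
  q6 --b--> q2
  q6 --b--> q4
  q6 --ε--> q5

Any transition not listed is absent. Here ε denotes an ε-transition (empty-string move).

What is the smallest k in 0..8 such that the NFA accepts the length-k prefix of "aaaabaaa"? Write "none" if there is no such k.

Start in {q0}.
Read 'a': {q0} → {q5, q6}.
Read 'a': {q5, q6} → {q4}.
None of the earlier sets intersect F, but {q4} does.

2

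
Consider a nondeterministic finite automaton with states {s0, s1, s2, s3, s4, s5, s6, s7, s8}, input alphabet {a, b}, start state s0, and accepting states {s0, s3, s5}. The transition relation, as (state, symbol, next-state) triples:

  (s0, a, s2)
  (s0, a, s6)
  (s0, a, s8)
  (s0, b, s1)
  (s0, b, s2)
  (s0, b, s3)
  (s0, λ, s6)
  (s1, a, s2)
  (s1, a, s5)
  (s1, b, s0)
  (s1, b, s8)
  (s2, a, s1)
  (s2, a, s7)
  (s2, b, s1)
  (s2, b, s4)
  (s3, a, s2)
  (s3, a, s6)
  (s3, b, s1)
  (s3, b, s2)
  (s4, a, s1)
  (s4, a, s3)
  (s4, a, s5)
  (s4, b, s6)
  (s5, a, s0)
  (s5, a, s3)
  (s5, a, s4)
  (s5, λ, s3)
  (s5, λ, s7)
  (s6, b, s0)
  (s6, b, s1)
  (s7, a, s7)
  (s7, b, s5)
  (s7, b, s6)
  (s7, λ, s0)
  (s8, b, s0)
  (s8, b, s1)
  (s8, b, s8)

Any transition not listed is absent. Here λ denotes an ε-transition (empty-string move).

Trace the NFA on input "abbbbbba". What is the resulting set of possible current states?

{s0, s1, s2, s3, s5, s6, s7, s8}

Start: ε-closure({s0}) = {s0, s6}.
Read 'a': s0→{s2, s6, s8}, s6→∅; now {s2, s6, s8}.
Read 'b': s2→{s1, s4}, s6→{s0, s1}, s8→{s0, s1, s8}; union {s0, s1, s4, s8}; ε-closure = {s0, s1, s4, s6, s8}.
Read 'b': s0→{s1, s2, s3}, s1→{s0, s8}, s4→{s6}, s6→{s0, s1}, s8→{s0, s1, s8}; now {s0, s1, s2, s3, s6, s8}.
Read 'b': s0→{s1, s2, s3}, s1→{s0, s8}, s2→{s1, s4}, s3→{s1, s2}, s6→{s0, s1}, s8→{s0, s1, s8}; union {s0, s1, s2, s3, s4, s8}; ε-closure = {s0, s1, s2, s3, s4, s6, s8}.
Read 'b': s0→{s1, s2, s3}, s1→{s0, s8}, s2→{s1, s4}, s3→{s1, s2}, s4→{s6}, s6→{s0, s1}, s8→{s0, s1, s8}; now {s0, s1, s2, s3, s4, s6, s8}.
Read 'b': s0→{s1, s2, s3}, s1→{s0, s8}, s2→{s1, s4}, s3→{s1, s2}, s4→{s6}, s6→{s0, s1}, s8→{s0, s1, s8}; now {s0, s1, s2, s3, s4, s6, s8}.
Read 'b': s0→{s1, s2, s3}, s1→{s0, s8}, s2→{s1, s4}, s3→{s1, s2}, s4→{s6}, s6→{s0, s1}, s8→{s0, s1, s8}; now {s0, s1, s2, s3, s4, s6, s8}.
Read 'a': s0→{s2, s6, s8}, s1→{s2, s5}, s2→{s1, s7}, s3→{s2, s6}, s4→{s1, s3, s5}, s6→∅, s8→∅; union {s1, s2, s3, s5, s6, s7, s8}; ε-closure = {s0, s1, s2, s3, s5, s6, s7, s8}.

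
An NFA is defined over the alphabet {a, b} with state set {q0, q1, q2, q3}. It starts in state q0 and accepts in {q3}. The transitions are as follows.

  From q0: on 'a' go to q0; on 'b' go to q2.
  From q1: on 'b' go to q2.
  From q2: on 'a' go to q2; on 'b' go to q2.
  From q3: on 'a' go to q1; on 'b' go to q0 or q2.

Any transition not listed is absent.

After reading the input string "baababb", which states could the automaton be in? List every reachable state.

{q2}

Start in {q0}.
Read 'b': {q0} → {q2}.
Read 'a': {q2} → {q2}.
Read 'a': {q2} → {q2}.
Read 'b': {q2} → {q2}.
Read 'a': {q2} → {q2}.
Read 'b': {q2} → {q2}.
Read 'b': {q2} → {q2}.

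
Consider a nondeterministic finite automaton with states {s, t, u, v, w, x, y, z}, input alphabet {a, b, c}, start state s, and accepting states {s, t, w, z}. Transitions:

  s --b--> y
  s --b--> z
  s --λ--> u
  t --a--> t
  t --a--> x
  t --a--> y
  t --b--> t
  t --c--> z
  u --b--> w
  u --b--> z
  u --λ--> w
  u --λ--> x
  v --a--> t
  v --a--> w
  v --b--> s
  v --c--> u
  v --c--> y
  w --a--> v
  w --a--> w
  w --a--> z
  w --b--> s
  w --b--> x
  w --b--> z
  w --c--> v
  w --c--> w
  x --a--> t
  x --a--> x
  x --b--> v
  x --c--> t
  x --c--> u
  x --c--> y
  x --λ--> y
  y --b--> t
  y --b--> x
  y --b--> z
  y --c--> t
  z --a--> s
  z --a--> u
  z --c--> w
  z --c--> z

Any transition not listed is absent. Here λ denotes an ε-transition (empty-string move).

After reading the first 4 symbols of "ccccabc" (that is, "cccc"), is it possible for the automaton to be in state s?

No

Start: ε-closure({s}) = {s, u, w, x, y}.
Read 'c': {s, u, w, x, y} → {t, u, v, w, x, y}.
Read 'c': {t, u, v, w, x, y} → {t, u, v, w, x, y, z}.
Read 'c': {t, u, v, w, x, y, z} → {t, u, v, w, x, y, z}.
Read 'c': {t, u, v, w, x, y, z} → {t, u, v, w, x, y, z}.
State s is not in {t, u, v, w, x, y, z}.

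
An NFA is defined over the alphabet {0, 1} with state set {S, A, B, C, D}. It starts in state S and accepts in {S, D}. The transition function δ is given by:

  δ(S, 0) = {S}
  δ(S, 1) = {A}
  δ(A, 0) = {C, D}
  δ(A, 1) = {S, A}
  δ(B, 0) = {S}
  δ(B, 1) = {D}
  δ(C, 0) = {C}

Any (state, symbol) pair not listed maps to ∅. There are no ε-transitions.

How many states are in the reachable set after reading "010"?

2

Start in {S}.
Read '0': S→{S}; now {S}.
Read '1': S→{A}; now {A}.
Read '0': A→{C, D}; now {C, D}.
That set has 2 states.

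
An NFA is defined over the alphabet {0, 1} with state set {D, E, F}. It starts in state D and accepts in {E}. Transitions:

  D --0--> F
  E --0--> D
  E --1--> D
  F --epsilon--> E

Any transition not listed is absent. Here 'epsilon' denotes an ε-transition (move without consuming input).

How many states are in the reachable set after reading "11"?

0

Start in {D}.
Read '1': D→∅; now ∅.
The set is empty and remains empty for the remaining 1 symbol.
That set has 0 states.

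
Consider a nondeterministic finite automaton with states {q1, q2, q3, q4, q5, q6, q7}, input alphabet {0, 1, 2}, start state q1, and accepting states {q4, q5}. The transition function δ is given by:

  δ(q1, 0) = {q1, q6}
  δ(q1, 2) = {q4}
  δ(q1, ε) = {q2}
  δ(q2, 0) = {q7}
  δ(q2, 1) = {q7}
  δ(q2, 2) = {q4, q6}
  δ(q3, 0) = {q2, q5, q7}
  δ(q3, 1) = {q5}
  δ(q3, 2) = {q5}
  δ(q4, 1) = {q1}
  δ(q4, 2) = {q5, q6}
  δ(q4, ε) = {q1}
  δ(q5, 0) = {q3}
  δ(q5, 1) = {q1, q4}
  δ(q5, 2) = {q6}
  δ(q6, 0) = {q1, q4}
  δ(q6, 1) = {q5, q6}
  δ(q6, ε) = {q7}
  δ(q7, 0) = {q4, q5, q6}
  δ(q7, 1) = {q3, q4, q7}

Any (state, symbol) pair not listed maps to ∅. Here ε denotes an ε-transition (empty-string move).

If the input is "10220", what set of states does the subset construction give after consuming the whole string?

{q1, q2, q3, q4, q5, q6, q7}

Start: ε-closure({q1}) = {q1, q2}.
Read '1': q1→∅, q2→{q7}; now {q7}.
Read '0': q7→{q4, q5, q6}; union {q4, q5, q6}; ε-closure = {q1, q2, q4, q5, q6, q7}.
Read '2': q1→{q4}, q2→{q4, q6}, q4→{q5, q6}, q5→{q6}, q6→∅, q7→∅; union {q4, q5, q6}; ε-closure = {q1, q2, q4, q5, q6, q7}.
Read '2': q1→{q4}, q2→{q4, q6}, q4→{q5, q6}, q5→{q6}, q6→∅, q7→∅; union {q4, q5, q6}; ε-closure = {q1, q2, q4, q5, q6, q7}.
Read '0': q1→{q1, q6}, q2→{q7}, q4→∅, q5→{q3}, q6→{q1, q4}, q7→{q4, q5, q6}; union {q1, q3, q4, q5, q6, q7}; ε-closure = {q1, q2, q3, q4, q5, q6, q7}.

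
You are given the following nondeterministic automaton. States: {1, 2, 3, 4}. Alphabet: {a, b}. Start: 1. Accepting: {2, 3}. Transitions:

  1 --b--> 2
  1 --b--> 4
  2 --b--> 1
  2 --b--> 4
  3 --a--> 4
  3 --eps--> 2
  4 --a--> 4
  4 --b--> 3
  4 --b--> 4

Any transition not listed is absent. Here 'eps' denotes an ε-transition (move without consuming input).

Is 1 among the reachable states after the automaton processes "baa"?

Start in {1}.
Read 'b': 1→{2, 4}; now {2, 4}.
Read 'a': 2→∅, 4→{4}; now {4}.
Read 'a': 4→{4}; now {4}.
State 1 is not in {4}.

No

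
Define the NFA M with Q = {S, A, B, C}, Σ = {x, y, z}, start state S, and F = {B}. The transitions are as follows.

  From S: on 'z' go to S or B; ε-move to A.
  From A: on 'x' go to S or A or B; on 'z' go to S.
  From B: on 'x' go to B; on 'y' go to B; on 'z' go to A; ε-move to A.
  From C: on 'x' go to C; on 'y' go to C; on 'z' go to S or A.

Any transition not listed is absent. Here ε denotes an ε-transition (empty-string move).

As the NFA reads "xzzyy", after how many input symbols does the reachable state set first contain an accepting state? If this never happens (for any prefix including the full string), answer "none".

1

Start: ε-closure({S}) = {S, A}.
Read 'x': {S, A} → {S, A, B}.
None of the earlier sets intersect F, but {S, A, B} does.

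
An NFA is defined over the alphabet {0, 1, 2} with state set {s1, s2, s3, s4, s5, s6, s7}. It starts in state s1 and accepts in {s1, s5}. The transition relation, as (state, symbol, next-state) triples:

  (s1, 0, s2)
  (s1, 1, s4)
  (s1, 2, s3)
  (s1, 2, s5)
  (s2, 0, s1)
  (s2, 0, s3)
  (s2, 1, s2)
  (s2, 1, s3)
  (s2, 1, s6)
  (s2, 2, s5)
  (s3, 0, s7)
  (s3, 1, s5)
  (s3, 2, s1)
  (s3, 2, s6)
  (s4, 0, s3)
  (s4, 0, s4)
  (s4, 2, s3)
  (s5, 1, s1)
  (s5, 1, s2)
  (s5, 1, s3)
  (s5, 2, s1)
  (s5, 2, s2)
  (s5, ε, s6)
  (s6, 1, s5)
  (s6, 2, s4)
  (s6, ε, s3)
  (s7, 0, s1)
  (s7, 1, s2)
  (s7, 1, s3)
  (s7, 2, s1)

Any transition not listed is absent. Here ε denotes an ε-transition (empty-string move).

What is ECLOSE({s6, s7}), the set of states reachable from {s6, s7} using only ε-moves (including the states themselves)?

{s3, s6, s7}

Begin with {s6, s7}.
ε-move s6 → s3; add s3.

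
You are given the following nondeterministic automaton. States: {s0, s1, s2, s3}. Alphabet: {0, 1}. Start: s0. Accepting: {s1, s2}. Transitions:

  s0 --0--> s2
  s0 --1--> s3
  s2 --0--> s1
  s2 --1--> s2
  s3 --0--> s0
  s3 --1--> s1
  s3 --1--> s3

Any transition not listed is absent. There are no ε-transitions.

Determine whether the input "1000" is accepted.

Start in {s0}.
Read '1': s0→{s3}; now {s3}.
Read '0': s3→{s0}; now {s0}.
Read '0': s0→{s2}; now {s2}.
Read '0': s2→{s1}; now {s1}.
The final set {s1} contains the accepting state s1.

Yes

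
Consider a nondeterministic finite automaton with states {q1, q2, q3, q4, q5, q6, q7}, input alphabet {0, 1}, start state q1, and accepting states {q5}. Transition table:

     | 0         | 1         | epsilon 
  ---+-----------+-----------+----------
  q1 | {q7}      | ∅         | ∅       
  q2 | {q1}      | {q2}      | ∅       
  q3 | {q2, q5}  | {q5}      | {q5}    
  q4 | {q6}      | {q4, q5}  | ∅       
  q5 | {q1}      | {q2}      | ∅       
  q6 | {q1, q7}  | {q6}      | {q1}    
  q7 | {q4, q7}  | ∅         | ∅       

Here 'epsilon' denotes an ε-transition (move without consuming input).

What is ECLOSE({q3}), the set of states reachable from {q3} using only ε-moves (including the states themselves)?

{q3, q5}

Begin with {q3}.
ε-move q3 → q5; add q5.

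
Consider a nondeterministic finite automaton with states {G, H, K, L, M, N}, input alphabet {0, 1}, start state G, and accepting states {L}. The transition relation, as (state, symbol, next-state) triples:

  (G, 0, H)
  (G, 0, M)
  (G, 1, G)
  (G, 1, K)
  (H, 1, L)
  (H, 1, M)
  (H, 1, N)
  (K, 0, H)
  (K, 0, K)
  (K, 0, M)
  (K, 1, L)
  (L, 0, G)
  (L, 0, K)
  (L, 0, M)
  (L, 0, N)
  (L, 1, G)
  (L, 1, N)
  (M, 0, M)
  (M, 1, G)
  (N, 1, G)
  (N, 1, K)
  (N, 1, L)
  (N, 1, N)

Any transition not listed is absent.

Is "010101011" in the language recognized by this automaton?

Yes

Start in {G}.
Read '0': {G} → {H, M}.
Read '1': {H, M} → {G, L, M, N}.
Read '0': {G, L, M, N} → {G, H, K, M, N}.
Read '1': {G, H, K, M, N} → {G, K, L, M, N}.
Read '0': {G, K, L, M, N} → {G, H, K, M, N}.
Read '1': {G, H, K, M, N} → {G, K, L, M, N}.
Read '0': {G, K, L, M, N} → {G, H, K, M, N}.
Read '1': {G, H, K, M, N} → {G, K, L, M, N}.
Read '1': {G, K, L, M, N} → {G, K, L, N}.
The final set {G, K, L, N} contains the accepting state L.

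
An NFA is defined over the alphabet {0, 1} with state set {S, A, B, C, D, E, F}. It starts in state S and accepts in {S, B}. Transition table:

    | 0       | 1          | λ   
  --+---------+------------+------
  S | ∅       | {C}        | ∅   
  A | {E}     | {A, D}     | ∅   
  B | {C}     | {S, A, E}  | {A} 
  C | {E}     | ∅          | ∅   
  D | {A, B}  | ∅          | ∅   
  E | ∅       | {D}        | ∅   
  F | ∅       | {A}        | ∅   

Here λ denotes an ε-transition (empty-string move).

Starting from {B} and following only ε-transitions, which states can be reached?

{A, B}

Begin with {B}.
ε-move B → A; add A.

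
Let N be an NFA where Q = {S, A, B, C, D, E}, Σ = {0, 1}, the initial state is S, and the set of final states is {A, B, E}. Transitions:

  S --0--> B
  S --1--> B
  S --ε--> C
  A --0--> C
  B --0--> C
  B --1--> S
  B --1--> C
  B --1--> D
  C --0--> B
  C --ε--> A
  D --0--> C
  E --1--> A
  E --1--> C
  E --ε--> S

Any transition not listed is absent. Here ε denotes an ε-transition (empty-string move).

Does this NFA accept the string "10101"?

Start: ε-closure({S}) = {S, A, C}.
Read '1': S→{B}, A→∅, C→∅; now {B}.
Read '0': B→{C}; union {C}; ε-closure = {A, C}.
Read '1': A→∅, C→∅; now ∅.
The set is empty and remains empty for the remaining 2 symbols.
The final set ∅ contains no accepting state.

No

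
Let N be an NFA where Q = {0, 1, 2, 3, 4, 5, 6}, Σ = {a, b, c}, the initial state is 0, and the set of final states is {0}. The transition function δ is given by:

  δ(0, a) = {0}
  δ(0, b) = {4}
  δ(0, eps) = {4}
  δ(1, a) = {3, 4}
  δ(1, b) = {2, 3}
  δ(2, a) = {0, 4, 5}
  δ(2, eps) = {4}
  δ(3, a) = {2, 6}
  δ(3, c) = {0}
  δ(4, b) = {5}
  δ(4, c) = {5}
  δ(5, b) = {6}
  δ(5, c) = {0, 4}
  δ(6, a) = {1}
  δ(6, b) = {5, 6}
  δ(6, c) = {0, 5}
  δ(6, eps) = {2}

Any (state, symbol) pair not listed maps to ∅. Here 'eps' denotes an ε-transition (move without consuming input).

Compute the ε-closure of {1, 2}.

{1, 2, 4}

Begin with {1, 2}.
ε-move 2 → 4; add 4.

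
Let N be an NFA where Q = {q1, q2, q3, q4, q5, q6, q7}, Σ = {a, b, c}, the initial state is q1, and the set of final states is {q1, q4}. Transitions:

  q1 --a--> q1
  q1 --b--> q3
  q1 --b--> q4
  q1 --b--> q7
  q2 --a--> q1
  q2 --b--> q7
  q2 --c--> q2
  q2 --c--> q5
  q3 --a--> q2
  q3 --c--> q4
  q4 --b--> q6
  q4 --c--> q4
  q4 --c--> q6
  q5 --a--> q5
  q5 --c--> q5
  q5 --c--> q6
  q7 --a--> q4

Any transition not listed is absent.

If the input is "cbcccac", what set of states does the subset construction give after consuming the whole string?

∅

Start in {q1}.
Read 'c': {q1} → ∅.
The set is empty and remains empty for the remaining 6 symbols.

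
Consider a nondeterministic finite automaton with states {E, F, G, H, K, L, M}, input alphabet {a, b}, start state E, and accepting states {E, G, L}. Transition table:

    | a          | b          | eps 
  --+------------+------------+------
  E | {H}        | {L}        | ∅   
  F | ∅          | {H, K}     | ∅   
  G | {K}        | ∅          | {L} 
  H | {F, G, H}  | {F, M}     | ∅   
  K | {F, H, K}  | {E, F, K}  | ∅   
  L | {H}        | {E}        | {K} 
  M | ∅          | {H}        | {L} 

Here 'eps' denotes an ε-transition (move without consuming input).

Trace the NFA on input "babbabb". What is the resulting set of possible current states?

Start in {E}.
Read 'b': E→{L}; union {L}; ε-closure = {K, L}.
Read 'a': K→{F, H, K}, L→{H}; now {F, H, K}.
Read 'b': F→{H, K}, H→{F, M}, K→{E, F, K}; union {E, F, H, K, M}; ε-closure = {E, F, H, K, L, M}.
Read 'b': E→{L}, F→{H, K}, H→{F, M}, K→{E, F, K}, L→{E}, M→{H}; now {E, F, H, K, L, M}.
Read 'a': E→{H}, F→∅, H→{F, G, H}, K→{F, H, K}, L→{H}, M→∅; union {F, G, H, K}; ε-closure = {F, G, H, K, L}.
Read 'b': F→{H, K}, G→∅, H→{F, M}, K→{E, F, K}, L→{E}; union {E, F, H, K, M}; ε-closure = {E, F, H, K, L, M}.
Read 'b': E→{L}, F→{H, K}, H→{F, M}, K→{E, F, K}, L→{E}, M→{H}; now {E, F, H, K, L, M}.

{E, F, H, K, L, M}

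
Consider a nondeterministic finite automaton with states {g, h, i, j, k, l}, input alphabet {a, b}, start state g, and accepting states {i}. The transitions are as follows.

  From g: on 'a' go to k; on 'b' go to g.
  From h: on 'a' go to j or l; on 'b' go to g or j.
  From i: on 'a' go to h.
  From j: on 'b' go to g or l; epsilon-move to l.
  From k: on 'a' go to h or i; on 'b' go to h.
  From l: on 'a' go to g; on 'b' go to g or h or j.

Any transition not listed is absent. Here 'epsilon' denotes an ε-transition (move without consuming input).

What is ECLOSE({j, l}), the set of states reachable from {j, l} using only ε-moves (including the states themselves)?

{j, l}

Begin with {j, l}.
No ε-moves leave this set, so the closure equals the set itself.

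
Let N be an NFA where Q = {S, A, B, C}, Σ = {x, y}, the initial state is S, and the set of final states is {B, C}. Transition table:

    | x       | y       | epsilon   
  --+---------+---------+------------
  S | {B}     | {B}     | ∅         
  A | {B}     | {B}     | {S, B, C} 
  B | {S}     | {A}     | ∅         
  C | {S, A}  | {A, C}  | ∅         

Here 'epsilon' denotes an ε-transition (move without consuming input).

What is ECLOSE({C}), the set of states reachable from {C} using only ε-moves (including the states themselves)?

{C}

Begin with {C}.
No ε-moves leave this set, so the closure equals the set itself.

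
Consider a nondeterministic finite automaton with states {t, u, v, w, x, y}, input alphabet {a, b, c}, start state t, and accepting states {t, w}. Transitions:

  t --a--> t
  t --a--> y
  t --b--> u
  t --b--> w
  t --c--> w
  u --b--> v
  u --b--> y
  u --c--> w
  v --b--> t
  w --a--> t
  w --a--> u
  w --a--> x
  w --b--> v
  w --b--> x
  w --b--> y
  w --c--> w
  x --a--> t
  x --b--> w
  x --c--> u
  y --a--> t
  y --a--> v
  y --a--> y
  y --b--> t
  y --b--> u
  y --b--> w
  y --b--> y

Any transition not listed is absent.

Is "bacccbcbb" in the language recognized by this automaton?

Start in {t}.
Read 'b': {t} → {u, w}.
Read 'a': {u, w} → {t, u, x}.
Read 'c': {t, u, x} → {u, w}.
Read 'c': {u, w} → {w}.
Read 'c': {w} → {w}.
Read 'b': {w} → {v, x, y}.
Read 'c': {v, x, y} → {u}.
Read 'b': {u} → {v, y}.
Read 'b': {v, y} → {t, u, w, y}.
The final set {t, u, w, y} contains the accepting states t, w.

Yes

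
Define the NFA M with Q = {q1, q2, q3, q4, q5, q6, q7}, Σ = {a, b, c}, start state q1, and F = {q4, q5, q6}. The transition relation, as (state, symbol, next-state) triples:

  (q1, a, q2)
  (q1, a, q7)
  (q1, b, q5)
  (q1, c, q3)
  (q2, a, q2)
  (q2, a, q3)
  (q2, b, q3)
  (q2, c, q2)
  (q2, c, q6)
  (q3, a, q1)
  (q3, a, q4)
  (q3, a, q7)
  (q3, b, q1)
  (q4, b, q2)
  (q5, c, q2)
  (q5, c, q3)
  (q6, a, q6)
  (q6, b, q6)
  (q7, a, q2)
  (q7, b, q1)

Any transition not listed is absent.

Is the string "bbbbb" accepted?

No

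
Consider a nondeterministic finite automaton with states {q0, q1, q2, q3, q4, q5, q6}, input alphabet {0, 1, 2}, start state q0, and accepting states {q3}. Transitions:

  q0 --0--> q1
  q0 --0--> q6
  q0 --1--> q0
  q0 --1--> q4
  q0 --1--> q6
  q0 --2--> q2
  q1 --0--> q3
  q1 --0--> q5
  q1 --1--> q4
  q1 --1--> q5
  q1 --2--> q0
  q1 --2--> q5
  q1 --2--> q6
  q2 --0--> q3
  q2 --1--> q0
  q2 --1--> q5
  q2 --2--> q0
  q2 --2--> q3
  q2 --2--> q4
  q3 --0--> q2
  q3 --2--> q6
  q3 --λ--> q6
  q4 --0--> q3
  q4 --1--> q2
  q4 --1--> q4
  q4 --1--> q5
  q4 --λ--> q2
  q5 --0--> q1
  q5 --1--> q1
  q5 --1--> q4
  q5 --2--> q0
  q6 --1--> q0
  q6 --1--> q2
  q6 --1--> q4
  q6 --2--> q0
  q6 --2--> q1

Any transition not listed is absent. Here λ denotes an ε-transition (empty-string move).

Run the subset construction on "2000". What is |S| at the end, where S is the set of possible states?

Start in {q0}.
Read '2': q0→{q2}; now {q2}.
Read '0': q2→{q3}; union {q3}; ε-closure = {q3, q6}.
Read '0': q3→{q2}, q6→∅; now {q2}.
Read '0': q2→{q3}; union {q3}; ε-closure = {q3, q6}.
That set has 2 states.

2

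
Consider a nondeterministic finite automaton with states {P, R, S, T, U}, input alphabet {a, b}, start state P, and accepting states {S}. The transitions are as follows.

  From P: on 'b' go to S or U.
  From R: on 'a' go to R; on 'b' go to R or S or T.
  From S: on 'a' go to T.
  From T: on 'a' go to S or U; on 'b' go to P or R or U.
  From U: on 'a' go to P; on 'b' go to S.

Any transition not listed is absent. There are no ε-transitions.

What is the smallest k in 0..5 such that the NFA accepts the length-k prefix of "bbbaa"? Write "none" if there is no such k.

Start in {P}.
Read 'b': P→{S, U}; now {S, U}.
None of the earlier sets intersect F, but {S, U} does.

1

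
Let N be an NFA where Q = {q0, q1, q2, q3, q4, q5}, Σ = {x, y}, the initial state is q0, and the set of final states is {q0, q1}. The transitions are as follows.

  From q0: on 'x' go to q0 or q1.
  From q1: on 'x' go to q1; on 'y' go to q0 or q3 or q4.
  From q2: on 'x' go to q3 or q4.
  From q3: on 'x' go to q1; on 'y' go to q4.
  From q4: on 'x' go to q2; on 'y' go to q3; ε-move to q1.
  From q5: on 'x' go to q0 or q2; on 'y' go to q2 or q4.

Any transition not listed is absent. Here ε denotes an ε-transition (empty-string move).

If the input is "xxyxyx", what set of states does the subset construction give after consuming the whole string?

{q0, q1, q2}

Start in {q0}.
Read 'x': {q0} → {q0, q1}.
Read 'x': {q0, q1} → {q0, q1}.
Read 'y': {q0, q1} → {q0, q1, q3, q4}.
Read 'x': {q0, q1, q3, q4} → {q0, q1, q2}.
Read 'y': {q0, q1, q2} → {q0, q1, q3, q4}.
Read 'x': {q0, q1, q3, q4} → {q0, q1, q2}.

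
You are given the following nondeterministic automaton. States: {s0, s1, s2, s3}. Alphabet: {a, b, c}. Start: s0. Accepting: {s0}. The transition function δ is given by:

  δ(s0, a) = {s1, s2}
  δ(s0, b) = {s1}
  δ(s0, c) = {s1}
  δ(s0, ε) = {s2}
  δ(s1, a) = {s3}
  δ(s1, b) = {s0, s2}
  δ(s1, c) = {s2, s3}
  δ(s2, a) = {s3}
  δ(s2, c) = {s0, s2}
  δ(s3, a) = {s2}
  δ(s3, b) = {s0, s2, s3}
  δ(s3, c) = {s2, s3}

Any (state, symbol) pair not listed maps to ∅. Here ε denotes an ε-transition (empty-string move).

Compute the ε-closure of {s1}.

{s1}

Begin with {s1}.
No ε-moves leave this set, so the closure equals the set itself.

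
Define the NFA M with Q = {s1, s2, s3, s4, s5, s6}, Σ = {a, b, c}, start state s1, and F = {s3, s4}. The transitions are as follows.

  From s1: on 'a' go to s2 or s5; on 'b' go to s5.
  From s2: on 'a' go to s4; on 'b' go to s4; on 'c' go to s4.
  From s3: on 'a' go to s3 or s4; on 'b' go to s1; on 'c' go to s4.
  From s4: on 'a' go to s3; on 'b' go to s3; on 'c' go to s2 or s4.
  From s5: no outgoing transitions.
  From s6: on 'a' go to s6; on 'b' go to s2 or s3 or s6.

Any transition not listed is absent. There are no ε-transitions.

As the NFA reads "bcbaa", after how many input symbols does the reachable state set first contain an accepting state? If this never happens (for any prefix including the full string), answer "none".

Start in {s1}.
Read 'b': s1→{s5}; now {s5}.
Read 'c': s5→∅; now ∅.
The set is empty and remains empty for the remaining 3 symbols.
No reachable set along the way intersects F.

none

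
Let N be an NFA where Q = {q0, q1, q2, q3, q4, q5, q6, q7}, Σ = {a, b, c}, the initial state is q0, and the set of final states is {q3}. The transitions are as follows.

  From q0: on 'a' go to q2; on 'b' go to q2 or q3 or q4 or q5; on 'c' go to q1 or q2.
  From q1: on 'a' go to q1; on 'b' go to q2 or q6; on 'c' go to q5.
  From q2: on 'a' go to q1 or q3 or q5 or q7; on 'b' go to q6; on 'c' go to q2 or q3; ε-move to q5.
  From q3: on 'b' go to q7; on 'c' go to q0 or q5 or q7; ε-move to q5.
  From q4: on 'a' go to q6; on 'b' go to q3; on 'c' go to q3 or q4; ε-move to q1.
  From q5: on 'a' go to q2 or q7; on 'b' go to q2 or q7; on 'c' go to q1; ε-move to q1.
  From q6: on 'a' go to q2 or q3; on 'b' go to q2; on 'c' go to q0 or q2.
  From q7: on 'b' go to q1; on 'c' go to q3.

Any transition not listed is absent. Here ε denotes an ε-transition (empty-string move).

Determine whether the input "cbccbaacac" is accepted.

Yes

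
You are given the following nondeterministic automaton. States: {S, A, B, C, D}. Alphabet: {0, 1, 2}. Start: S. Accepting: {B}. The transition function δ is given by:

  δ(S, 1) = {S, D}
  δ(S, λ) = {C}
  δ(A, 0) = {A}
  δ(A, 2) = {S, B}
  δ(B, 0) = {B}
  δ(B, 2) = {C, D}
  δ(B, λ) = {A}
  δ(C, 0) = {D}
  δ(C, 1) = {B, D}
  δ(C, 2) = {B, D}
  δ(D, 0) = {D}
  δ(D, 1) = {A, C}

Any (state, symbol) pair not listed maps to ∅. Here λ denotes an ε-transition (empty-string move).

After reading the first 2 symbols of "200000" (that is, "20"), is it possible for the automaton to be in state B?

Yes

Start: ε-closure({S}) = {S, C}.
Read '2': {S, C} → {A, B, D}.
Read '0': {A, B, D} → {A, B, D}.
State B is in {A, B, D}.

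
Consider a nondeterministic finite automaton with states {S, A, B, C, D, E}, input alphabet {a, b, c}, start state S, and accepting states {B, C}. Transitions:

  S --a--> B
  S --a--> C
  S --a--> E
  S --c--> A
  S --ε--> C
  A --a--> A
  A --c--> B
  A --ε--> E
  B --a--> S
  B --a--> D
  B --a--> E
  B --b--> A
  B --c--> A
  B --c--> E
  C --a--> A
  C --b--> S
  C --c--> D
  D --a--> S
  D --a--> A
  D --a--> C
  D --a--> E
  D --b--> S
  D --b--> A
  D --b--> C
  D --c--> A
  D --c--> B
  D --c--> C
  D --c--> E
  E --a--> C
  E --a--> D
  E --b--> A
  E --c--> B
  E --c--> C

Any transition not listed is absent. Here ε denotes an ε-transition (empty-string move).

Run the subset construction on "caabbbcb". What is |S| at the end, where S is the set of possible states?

4

Start: ε-closure({S}) = {S, C}.
Read 'c': {S, C} → {A, D, E}.
Read 'a': {A, D, E} → {S, A, C, D, E}.
Read 'a': {S, A, C, D, E} → {S, A, B, C, D, E}.
Read 'b': {S, A, B, C, D, E} → {S, A, C, E}.
Read 'b': {S, A, C, E} → {S, A, C, E}.
Read 'b': {S, A, C, E} → {S, A, C, E}.
Read 'c': {S, A, C, E} → {A, B, C, D, E}.
Read 'b': {A, B, C, D, E} → {S, A, C, E}.
That set has 4 states.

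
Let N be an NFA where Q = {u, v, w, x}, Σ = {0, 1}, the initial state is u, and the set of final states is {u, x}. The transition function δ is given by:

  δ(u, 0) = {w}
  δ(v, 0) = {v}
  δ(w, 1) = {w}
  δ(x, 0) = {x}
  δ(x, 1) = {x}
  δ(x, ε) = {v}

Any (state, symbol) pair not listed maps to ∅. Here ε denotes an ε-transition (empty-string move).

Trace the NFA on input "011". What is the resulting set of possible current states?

{w}

Start in {u}.
Read '0': u→{w}; now {w}.
Read '1': w→{w}; now {w}.
Read '1': w→{w}; now {w}.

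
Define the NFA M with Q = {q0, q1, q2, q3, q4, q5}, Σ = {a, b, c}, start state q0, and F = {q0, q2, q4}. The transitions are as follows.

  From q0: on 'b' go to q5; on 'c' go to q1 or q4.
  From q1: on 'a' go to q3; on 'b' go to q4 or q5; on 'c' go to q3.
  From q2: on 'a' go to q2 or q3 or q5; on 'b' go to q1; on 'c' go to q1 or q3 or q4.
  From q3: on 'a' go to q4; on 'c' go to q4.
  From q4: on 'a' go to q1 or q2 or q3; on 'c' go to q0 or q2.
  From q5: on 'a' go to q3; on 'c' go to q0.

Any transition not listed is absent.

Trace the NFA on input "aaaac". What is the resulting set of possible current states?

∅

Start in {q0}.
Read 'a': q0→∅; now ∅.
The set is empty and remains empty for the remaining 4 symbols.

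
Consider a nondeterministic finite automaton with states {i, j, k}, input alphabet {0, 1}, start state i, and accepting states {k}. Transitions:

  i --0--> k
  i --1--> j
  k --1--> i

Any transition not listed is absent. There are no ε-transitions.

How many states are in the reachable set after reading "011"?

Start in {i}.
Read '0': {i} → {k}.
Read '1': {k} → {i}.
Read '1': {i} → {j}.
That set has 1 state.

1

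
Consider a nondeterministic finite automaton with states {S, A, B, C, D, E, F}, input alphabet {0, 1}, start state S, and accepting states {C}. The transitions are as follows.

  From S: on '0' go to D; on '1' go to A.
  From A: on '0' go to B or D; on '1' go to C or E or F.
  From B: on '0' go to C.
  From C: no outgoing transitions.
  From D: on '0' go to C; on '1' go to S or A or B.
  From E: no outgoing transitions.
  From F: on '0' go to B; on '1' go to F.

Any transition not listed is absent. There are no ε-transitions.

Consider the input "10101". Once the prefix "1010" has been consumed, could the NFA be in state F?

No

Start in {S}.
Read '1': S→{A}; now {A}.
Read '0': A→{B, D}; now {B, D}.
Read '1': B→∅, D→{S, A, B}; now {S, A, B}.
Read '0': S→{D}, A→{B, D}, B→{C}; now {B, C, D}.
State F is not in {B, C, D}.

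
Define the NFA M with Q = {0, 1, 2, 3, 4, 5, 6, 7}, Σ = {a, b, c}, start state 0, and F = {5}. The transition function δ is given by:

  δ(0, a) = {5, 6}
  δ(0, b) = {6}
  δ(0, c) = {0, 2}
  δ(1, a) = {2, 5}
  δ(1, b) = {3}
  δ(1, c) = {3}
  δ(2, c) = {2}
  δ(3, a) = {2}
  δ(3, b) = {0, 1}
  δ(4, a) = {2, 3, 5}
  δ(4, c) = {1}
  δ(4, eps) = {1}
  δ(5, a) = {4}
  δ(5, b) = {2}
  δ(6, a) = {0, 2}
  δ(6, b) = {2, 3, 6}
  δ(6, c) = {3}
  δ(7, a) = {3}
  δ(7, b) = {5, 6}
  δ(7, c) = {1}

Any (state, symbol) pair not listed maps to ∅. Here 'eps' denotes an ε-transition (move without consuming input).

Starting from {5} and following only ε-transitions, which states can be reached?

Begin with {5}.
No ε-moves leave this set, so the closure equals the set itself.

{5}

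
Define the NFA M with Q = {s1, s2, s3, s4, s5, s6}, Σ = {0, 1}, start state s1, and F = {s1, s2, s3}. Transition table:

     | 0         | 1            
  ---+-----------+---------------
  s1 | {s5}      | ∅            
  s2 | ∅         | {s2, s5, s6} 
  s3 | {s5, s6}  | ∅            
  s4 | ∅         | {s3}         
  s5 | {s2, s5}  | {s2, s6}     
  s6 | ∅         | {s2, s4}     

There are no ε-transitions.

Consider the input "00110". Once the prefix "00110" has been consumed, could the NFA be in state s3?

No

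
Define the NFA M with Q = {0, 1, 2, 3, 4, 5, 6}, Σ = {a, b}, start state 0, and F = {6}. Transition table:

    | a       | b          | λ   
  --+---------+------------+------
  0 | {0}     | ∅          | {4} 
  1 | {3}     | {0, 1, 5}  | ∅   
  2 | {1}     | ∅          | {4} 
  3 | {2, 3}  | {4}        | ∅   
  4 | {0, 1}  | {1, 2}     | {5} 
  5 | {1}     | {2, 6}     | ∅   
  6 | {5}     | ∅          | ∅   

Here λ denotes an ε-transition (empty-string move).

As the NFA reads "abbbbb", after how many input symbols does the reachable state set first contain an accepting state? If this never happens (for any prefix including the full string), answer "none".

Start: ε-closure({0}) = {0, 4, 5}.
Read 'a': 0→{0}, 4→{0, 1}, 5→{1}; union {0, 1}; ε-closure = {0, 1, 4, 5}.
Read 'b': 0→∅, 1→{0, 1, 5}, 4→{1, 2}, 5→{2, 6}; union {0, 1, 2, 5, 6}; ε-closure = {0, 1, 2, 4, 5, 6}.
None of the earlier sets intersect F, but {0, 1, 2, 4, 5, 6} does.

2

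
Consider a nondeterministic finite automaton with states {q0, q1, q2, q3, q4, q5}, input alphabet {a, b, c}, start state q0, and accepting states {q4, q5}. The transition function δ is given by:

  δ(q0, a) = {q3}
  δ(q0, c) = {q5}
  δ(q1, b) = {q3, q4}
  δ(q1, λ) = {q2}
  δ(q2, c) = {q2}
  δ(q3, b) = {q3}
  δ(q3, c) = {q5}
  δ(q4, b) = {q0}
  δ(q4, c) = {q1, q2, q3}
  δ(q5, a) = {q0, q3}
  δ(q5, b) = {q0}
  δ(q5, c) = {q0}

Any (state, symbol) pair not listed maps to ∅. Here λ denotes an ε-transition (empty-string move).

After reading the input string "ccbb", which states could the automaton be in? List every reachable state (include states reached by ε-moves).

Start in {q0}.
Read 'c': q0→{q5}; now {q5}.
Read 'c': q5→{q0}; now {q0}.
Read 'b': q0→∅; now ∅.
The set is empty and remains empty for the remaining 1 symbol.

∅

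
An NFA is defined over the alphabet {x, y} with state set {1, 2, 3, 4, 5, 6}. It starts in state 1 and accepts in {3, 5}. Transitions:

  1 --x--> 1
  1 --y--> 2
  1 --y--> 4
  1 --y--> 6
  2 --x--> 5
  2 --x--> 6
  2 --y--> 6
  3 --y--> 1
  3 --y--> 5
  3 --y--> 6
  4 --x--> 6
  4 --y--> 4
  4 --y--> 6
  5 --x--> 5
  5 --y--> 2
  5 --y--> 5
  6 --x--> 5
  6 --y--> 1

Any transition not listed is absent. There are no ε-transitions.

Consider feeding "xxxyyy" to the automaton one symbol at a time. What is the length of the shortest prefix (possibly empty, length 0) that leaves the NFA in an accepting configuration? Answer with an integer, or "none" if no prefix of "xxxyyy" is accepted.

Start in {1}.
Read 'x': 1→{1}; now {1}.
Read 'x': 1→{1}; now {1}.
Read 'x': 1→{1}; now {1}.
Read 'y': 1→{2, 4, 6}; now {2, 4, 6}.
Read 'y': 2→{6}, 4→{4, 6}, 6→{1}; now {1, 4, 6}.
Read 'y': 1→{2, 4, 6}, 4→{4, 6}, 6→{1}; now {1, 2, 4, 6}.
No reachable set along the way intersects F.

none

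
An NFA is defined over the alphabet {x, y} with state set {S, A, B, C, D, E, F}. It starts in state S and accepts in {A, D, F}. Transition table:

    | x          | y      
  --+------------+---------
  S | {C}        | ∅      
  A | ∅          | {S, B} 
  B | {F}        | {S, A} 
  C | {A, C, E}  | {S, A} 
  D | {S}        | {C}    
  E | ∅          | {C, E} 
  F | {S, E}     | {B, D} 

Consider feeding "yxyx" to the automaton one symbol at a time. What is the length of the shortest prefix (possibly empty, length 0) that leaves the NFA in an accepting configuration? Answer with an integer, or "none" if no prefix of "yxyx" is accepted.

none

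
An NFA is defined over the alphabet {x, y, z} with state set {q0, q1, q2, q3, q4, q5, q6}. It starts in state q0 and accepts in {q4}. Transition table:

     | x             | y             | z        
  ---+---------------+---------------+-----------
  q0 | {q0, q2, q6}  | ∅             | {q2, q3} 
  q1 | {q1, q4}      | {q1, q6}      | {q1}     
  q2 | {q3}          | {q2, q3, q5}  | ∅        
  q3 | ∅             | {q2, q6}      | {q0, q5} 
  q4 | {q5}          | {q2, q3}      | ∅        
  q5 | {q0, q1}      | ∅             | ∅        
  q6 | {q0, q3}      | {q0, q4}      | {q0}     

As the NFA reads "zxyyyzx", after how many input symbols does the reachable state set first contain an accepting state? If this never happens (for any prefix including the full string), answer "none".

4

Start in {q0}.
Read 'z': q0→{q2, q3}; now {q2, q3}.
Read 'x': q2→{q3}, q3→∅; now {q3}.
Read 'y': q3→{q2, q6}; now {q2, q6}.
Read 'y': q2→{q2, q3, q5}, q6→{q0, q4}; now {q0, q2, q3, q4, q5}.
None of the earlier sets intersect F, but {q0, q2, q3, q4, q5} does.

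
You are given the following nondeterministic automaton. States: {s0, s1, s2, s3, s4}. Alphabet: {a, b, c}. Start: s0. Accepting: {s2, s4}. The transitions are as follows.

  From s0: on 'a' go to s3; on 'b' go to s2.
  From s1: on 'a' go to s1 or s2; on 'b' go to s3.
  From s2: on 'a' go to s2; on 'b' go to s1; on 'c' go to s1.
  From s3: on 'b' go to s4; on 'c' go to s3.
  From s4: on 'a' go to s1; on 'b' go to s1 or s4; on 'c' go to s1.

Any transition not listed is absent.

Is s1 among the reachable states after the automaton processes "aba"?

Start in {s0}.
Read 'a': s0→{s3}; now {s3}.
Read 'b': s3→{s4}; now {s4}.
Read 'a': s4→{s1}; now {s1}.
State s1 is in {s1}.

Yes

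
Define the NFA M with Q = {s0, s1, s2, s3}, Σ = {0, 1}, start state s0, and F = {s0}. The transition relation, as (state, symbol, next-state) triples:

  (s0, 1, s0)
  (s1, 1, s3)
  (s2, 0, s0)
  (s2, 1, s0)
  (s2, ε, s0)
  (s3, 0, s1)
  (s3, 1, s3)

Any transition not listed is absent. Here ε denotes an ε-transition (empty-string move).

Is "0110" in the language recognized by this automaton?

Start in {s0}.
Read '0': s0→∅; now ∅.
The set is empty and remains empty for the remaining 3 symbols.
The final set ∅ contains no accepting state.

No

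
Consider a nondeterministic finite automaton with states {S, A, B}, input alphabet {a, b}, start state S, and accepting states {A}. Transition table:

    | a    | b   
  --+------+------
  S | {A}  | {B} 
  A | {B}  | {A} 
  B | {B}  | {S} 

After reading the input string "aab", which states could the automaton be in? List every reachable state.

{S}

Start in {S}.
Read 'a': {S} → {A}.
Read 'a': {A} → {B}.
Read 'b': {B} → {S}.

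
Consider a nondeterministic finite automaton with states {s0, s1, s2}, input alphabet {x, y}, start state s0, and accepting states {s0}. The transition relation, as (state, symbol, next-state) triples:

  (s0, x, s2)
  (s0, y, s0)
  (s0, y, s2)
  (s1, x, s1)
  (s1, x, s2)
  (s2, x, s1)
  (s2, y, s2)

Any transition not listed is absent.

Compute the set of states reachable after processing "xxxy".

{s2}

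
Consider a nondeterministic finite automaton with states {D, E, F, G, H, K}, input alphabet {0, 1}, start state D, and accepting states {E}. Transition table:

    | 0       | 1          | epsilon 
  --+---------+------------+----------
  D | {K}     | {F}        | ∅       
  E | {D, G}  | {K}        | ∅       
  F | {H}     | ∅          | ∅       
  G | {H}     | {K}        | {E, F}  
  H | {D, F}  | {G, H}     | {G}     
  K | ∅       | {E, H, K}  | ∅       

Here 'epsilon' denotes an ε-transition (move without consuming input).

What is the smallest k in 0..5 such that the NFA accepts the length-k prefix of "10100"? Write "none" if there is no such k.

Start in {D}.
Read '1': {D} → {F}.
Read '0': {F} → {E, F, G, H}.
None of the earlier sets intersect F, but {E, F, G, H} does.

2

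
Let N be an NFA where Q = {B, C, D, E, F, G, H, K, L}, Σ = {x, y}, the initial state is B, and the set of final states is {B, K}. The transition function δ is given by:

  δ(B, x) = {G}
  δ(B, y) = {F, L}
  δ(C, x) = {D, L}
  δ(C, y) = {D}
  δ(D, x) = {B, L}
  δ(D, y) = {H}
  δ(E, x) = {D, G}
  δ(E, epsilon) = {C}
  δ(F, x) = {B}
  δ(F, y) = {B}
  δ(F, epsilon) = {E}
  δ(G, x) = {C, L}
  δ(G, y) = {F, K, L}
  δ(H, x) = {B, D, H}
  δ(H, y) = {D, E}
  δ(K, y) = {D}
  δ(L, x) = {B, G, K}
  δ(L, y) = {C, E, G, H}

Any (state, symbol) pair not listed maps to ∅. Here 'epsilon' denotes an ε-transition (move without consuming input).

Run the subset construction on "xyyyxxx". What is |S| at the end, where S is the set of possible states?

Start in {B}.
Read 'x': B→{G}; now {G}.
Read 'y': G→{F, K, L}; union {F, K, L}; ε-closure = {C, E, F, K, L}.
Read 'y': C→{D}, E→∅, F→{B}, K→{D}, L→{C, E, G, H}; now {B, C, D, E, G, H}.
Read 'y': B→{F, L}, C→{D}, D→{H}, E→∅, G→{F, K, L}, H→{D, E}; union {D, E, F, H, K, L}; ε-closure = {C, D, E, F, H, K, L}.
Read 'x': C→{D, L}, D→{B, L}, E→{D, G}, F→{B}, H→{B, D, H}, K→∅, L→{B, G, K}; now {B, D, G, H, K, L}.
Read 'x': B→{G}, D→{B, L}, G→{C, L}, H→{B, D, H}, K→∅, L→{B, G, K}; now {B, C, D, G, H, K, L}.
Read 'x': B→{G}, C→{D, L}, D→{B, L}, G→{C, L}, H→{B, D, H}, K→∅, L→{B, G, K}; now {B, C, D, G, H, K, L}.
That set has 7 states.

7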